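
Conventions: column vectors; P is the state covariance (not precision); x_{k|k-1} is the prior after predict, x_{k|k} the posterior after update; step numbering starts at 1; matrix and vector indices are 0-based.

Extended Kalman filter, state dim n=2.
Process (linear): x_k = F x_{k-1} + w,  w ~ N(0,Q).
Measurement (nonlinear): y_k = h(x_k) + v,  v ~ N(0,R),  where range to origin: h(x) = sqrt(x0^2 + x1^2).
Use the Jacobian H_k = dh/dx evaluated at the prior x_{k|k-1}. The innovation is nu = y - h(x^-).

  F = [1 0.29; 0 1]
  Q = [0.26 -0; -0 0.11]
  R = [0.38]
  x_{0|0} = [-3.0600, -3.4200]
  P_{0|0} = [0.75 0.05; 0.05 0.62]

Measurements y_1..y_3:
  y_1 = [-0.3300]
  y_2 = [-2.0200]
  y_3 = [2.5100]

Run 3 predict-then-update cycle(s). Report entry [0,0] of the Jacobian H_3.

H_jac[0,0] = 0.7950

step 1: x^-=[-4.0518, -3.4200]  P^-=[1.0911 0.2298; 0.2298 0.7300]  H_jac=[-0.7642 -0.6450]  S=[1.5474]  K=[-0.6346; -0.4178]  nu=[-5.6322]  x^+=[-0.4774, -1.0670]  P^+=[0.4679 -0.1805; -0.1805 0.4599]
step 2: x^-=[-0.7869, -1.0670]  P^-=[0.6619 -0.0471; -0.0471 0.5699]  H_jac=[-0.5935 -0.8048]  S=[0.9373]  K=[-0.3787; -0.4595]  nu=[-3.3458]  x^+=[0.4801, 0.4705]  P^+=[0.5275 -0.2102; -0.2102 0.3720]
step 3: x^-=[0.6166, 0.4705]  P^-=[0.6969 -0.1023; -0.1023 0.4820]  H_jac=[0.7950 0.6066]  S=[0.8991]  K=[0.5471; 0.2347]  nu=[1.7344]  x^+=[1.5655, 0.8776]  P^+=[0.4277 -0.2178; -0.2178 0.4324]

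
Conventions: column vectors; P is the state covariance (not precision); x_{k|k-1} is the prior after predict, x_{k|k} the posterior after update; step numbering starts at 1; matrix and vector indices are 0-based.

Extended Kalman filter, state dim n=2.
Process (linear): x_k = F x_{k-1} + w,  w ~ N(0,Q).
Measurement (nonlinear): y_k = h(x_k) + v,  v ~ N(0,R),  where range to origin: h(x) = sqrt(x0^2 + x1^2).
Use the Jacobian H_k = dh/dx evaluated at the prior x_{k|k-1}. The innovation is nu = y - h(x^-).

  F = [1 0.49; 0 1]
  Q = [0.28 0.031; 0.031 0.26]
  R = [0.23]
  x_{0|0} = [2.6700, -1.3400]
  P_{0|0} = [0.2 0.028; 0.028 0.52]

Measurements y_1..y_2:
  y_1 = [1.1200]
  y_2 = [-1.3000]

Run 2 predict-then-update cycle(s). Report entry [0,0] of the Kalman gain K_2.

step 1: x^-=[2.0134, -1.3400]  P^-=[0.6323 0.3138; 0.3138 0.7800]  H_jac=[0.8325 -0.5541]  S=[0.6182]  K=[0.5703; -0.2765]  nu=[-1.2985]  x^+=[1.2729, -0.9809]  P^+=[0.4313 0.4113; 0.4113 0.7327]
step 2: x^-=[0.7922, -0.9809]  P^-=[1.2902 0.8013; 0.8013 0.9927]  H_jac=[0.6283 -0.7780]  S=[0.5568]  K=[0.3363; -0.4828]  nu=[-2.5609]  x^+=[-0.0691, 0.2555]  P^+=[1.2273 0.8917; 0.8917 0.8629]

K[0,0] = 0.3363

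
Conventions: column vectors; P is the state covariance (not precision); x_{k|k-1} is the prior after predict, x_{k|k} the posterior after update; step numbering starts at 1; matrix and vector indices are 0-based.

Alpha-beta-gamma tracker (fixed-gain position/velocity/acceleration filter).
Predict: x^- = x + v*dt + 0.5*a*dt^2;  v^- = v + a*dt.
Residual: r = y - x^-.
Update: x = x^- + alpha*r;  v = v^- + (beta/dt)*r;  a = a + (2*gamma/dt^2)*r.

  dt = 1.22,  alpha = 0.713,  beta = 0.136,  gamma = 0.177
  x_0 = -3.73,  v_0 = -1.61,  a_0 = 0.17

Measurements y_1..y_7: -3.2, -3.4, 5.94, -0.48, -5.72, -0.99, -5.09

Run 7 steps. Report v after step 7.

step 1: x_pred=-5.5677  r=2.3677  x^+=-3.8795  v^+=-1.1387  a^+=0.7331
step 2: x_pred=-4.7231  r=1.3231  x^+=-3.7797  v^+=-0.0968  a^+=1.0478
step 3: x_pred=-3.1180  r=9.0580  x^+=3.3404  v^+=2.1913  a^+=3.2022
step 4: x_pred=8.3968  r=-8.8768  x^+=2.0676  v^+=5.1084  a^+=1.0909
step 5: x_pred=9.1118  r=-14.8318  x^+=-1.4633  v^+=4.7859  a^+=-2.4367
step 6: x_pred=2.5622  r=-3.5522  x^+=0.0295  v^+=1.4172  a^+=-3.2815
step 7: x_pred=-0.6836  r=-4.4064  x^+=-3.8254  v^+=-3.0774  a^+=-4.3295

v_post = -3.0774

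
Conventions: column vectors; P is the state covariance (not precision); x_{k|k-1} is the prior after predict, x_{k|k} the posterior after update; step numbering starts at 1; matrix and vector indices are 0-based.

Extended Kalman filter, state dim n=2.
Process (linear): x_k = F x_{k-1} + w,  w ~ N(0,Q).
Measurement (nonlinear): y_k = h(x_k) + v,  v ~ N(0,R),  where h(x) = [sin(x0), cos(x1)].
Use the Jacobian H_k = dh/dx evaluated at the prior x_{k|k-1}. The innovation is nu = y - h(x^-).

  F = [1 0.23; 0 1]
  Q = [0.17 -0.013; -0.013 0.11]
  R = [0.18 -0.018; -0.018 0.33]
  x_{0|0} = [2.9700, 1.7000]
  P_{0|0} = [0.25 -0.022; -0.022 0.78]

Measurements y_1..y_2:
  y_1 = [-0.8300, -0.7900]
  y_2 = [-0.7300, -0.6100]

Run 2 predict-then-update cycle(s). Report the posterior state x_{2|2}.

step 1: x^-=[3.3610, 1.7000]  P^-=[0.4511 0.1444; 0.1444 0.8900]  H_jac=[-0.9760 0.0000; 0.0000 -0.9917]  S=[0.6098 0.1218; 0.1218 1.2052]  K=[-0.7128 -0.0468; -0.0867 -0.7235]  nu=[-0.6123, -0.6612]  x^+=[3.8284, 2.2314]  P^+=[0.1306 0.0026; 0.0026 0.2392]
step 2: x^-=[4.3416, 2.2314]  P^-=[0.3145 0.0447; 0.0447 0.3492]  H_jac=[-0.3623 0.0000; 0.0000 -0.7896]  S=[0.2213 -0.0052; -0.0052 0.5477]  K=[-0.5165 -0.0693; -0.0850 -0.5042]  nu=[0.2021, 0.0036]  x^+=[4.2370, 2.2124]  P^+=[0.2532 0.0172; 0.0172 0.2088]

x_post = [4.2370, 2.2124]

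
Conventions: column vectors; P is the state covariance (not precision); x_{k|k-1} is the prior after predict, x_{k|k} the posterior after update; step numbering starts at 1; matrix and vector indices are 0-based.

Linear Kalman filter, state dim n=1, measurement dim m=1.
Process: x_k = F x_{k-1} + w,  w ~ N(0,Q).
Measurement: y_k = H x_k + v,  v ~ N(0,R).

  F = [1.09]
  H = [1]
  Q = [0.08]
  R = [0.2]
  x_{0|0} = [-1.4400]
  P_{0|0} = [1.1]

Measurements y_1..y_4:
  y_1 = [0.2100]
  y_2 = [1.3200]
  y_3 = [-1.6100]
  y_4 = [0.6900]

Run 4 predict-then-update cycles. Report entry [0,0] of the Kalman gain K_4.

K[0,0] = 0.5056

step 1: x^-=[-1.5696]  P^-=[1.3869]  S=[1.5869]  K=[0.8740]  nu=[1.7796]  x^+=[-0.0143]  P^+=[0.1748]
step 2: x^-=[-0.0156]  P^-=[0.2877]  S=[0.4877]  K=[0.5899]  nu=[1.3356]  x^+=[0.7723]  P^+=[0.1180]
step 3: x^-=[0.8418]  P^-=[0.2202]  S=[0.4202]  K=[0.5240]  nu=[-2.4518]  x^+=[-0.4430]  P^+=[0.1048]
step 4: x^-=[-0.4828]  P^-=[0.2045]  S=[0.4045]  K=[0.5056]  nu=[1.1728]  x^+=[0.1101]  P^+=[0.1011]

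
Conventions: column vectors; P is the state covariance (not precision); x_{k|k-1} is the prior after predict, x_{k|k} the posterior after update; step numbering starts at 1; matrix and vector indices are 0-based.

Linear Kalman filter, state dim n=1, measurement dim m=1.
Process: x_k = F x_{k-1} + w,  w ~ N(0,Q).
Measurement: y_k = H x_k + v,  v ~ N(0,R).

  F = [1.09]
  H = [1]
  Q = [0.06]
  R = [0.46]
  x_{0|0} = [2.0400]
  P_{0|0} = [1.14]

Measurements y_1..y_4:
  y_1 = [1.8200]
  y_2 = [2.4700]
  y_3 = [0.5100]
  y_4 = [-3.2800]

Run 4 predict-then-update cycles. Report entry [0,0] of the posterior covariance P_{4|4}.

step 1: x^-=[2.2236]  P^-=[1.4144]  S=[1.8744]  K=[0.7546]  nu=[-0.4036]  x^+=[1.9190]  P^+=[0.3471]
step 2: x^-=[2.0918]  P^-=[0.4724]  S=[0.9324]  K=[0.5067]  nu=[0.3782]  x^+=[2.2834]  P^+=[0.2331]
step 3: x^-=[2.4889]  P^-=[0.3369]  S=[0.7969]  K=[0.4228]  nu=[-1.9789]  x^+=[1.6523]  P^+=[0.1945]
step 4: x^-=[1.8010]  P^-=[0.2911]  S=[0.7511]  K=[0.3875]  nu=[-5.0810]  x^+=[-0.1680]  P^+=[0.1783]

P_post[0,0] = 0.1783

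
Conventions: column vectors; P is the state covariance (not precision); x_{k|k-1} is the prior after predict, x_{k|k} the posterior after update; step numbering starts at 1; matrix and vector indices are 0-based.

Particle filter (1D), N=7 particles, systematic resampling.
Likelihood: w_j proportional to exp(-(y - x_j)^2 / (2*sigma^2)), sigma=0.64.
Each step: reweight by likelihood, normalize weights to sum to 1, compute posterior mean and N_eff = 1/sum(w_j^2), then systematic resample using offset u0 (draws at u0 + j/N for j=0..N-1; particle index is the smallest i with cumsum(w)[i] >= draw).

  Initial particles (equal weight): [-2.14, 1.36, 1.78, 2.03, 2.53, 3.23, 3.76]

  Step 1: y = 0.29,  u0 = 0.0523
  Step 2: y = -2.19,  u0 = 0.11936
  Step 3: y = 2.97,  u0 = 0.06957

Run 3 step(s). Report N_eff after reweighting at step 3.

N_eff = 7.0000

step 1: w=[0.0022, 0.7238, 0.1948, 0.0727, 0.0064, 0.0001, 0.0000]  mean=1.4906  Neff=1.7630  idx=[1, 1, 1, 1, 1, 2, 2]
step 2: w=[0.1983, 0.1983, 0.1983, 0.1983, 0.1983, 0.0042, 0.0042]  mean=1.3635  Neff=5.0841  idx=[0, 1, 2, 2, 3, 4, 4]
step 3: w=[0.1429, 0.1429, 0.1429, 0.1429, 0.1429, 0.1429, 0.1429]  mean=1.3600  Neff=7.0000  idx=[0, 1, 2, 3, 4, 5, 6]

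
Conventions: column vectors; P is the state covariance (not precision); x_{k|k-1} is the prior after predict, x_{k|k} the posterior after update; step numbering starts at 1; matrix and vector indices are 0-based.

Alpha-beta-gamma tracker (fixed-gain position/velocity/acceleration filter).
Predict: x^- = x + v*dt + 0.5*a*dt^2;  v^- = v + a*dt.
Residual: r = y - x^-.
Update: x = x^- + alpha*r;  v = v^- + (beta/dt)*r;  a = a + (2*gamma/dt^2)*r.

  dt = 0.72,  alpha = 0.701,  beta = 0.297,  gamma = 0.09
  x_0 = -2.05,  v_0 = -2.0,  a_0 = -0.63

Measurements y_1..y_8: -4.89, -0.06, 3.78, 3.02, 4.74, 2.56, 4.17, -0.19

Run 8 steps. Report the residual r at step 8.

step 1: x_pred=-3.6533  r=-1.2367  x^+=-4.5202  v^+=-2.9637  a^+=-1.0594
step 2: x_pred=-6.9287  r=6.8687  x^+=-2.1137  v^+=-0.8932  a^+=1.3256
step 3: x_pred=-2.4132  r=6.1932  x^+=1.9282  v^+=2.6159  a^+=3.4760
step 4: x_pred=4.7127  r=-1.6927  x^+=3.5261  v^+=4.4204  a^+=2.8883
step 5: x_pred=7.4575  r=-2.7175  x^+=5.5525  v^+=5.3790  a^+=1.9447
step 6: x_pred=9.9295  r=-7.3695  x^+=4.7635  v^+=3.7393  a^+=-0.6142
step 7: x_pred=7.2966  r=-3.1266  x^+=5.1048  v^+=2.0074  a^+=-1.6998
step 8: x_pred=6.1096  r=-6.2996  x^+=1.6936  v^+=-1.8150  a^+=-3.8871

resid = -6.2996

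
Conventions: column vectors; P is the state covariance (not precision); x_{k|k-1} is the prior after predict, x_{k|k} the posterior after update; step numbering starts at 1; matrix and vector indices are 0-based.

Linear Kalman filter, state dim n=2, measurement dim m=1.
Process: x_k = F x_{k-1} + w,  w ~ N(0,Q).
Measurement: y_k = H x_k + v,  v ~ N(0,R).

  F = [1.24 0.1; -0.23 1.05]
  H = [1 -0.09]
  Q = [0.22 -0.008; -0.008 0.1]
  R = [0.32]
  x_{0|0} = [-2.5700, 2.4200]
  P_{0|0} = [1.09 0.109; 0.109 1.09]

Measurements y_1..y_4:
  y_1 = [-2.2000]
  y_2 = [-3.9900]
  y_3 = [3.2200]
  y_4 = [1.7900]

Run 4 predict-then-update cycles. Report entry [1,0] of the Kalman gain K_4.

step 1: x^-=[-2.9448, 3.1321]  P^-=[1.9339 -0.0650; -0.0650 1.3067]  S=[2.2762]  K=[0.8522; -0.0802]  nu=[1.0267]  x^+=[-2.0699, 3.0497]  P^+=[0.2809 0.0906; 0.0906 1.2921]
step 2: x^-=[-2.2617, 3.6783]  P^-=[0.6872 0.1635; 0.1635 1.4956]  S=[0.9899]  K=[0.6794; 0.0292]  nu=[-1.3973]  x^+=[-3.2109, 3.6375]  P^+=[0.2303 0.1439; 0.1439 1.4948]
step 3: x^-=[-3.6178, 4.5579]  P^-=[0.6248 0.2673; 0.2673 1.6907]  S=[0.9104]  K=[0.6599; 0.1264]  nu=[7.2480]  x^+=[1.1650, 5.4742]  P^+=[0.2284 0.1913; 0.1913 1.6761]
step 4: x^-=[1.9921, 5.4800]  P^-=[0.6354 0.3475; 0.3475 1.8676]  S=[0.9079]  K=[0.6653; 0.1977]  nu=[0.2911]  x^+=[2.1858, 5.5375]  P^+=[0.2334 0.2281; 0.2281 1.8322]

K[1,0] = 0.1977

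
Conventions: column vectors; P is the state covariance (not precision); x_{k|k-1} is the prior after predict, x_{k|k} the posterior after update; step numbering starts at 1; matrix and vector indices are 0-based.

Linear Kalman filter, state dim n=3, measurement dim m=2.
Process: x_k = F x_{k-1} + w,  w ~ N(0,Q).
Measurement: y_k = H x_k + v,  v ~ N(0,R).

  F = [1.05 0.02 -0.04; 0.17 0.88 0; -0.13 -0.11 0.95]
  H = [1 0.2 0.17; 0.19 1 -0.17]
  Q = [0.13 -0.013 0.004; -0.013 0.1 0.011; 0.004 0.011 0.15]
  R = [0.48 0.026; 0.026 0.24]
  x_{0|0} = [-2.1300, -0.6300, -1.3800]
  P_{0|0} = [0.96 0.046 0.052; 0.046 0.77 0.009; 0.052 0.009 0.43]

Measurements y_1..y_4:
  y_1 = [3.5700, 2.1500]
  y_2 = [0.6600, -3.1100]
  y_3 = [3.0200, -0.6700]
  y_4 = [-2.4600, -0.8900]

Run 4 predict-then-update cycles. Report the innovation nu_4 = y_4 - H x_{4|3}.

innov = [-4.4372, -1.0025]

step 1: x^-=[-2.1939, -0.9165, -0.9648]  P^-=[1.1869 0.2139 -0.0982; 0.2139 0.7378 -0.0750; -0.0982 -0.0750 0.5502]  S=[1.7594 0.6085; 0.6085 1.1497]  K=[0.6760 0.0389; -0.0487 0.7140; 0.0553 -0.1920]  nu=[6.1112, 3.3193]  x^+=[2.0664, 1.1556, -1.2644]  P^+=[0.3492 -0.0526 -0.0776; -0.0526 0.1899 0.0577; -0.0776 0.0577 0.5154]
step 2: x^-=[2.2434, 1.3682, -1.5970]  P^-=[0.5201 0.0024 -0.1339; 0.0024 0.2414 0.0276; -0.1339 0.0276 0.6289]  S=[0.9852 0.1796; 0.1796 0.5185]  K=[0.4928 0.0684; -0.0290 0.4674; 0.0160 -0.2076]  nu=[-1.5855, -5.1759]  x^+=[1.1081, -1.0052, -0.5480]  P^+=[0.2663 -0.0411 -0.1162; -0.0411 0.1322 0.0760; -0.1162 0.0760 0.6075]
step 3: x^-=[1.1653, -0.6962, -0.5541]  P^-=[0.4325 -0.0032 -0.1656; -0.0032 0.1977 0.0425; -0.1656 0.0425 0.7160]  S=[0.8865 0.1523; 0.1523 0.4691]  K=[0.4408 0.0853; -0.0216 0.4118; 0.0007 -0.2361]  nu=[2.0881, -0.2894]  x^+=[2.0611, -0.8604, -0.4843]  P^+=[0.2454 -0.0386 -0.1406; -0.0386 0.1205 0.0873; -0.1406 0.0873 0.6899]
step 4: x^-=[2.1663, -0.4068, -0.6334]  P^-=[0.4118 -0.0050 -0.1903; -0.0050 0.1888 0.0494; -0.1903 0.0494 0.7936]  S=[0.8589 0.1468; 0.1468 0.4603]  K=[0.4245 0.0940; -0.0198 0.3963; -0.0083 -0.2618]  nu=[-4.4372, -1.0025]  x^+=[0.1884, -0.7162, -0.3343]  P^+=[0.2412 -0.0393 -0.1595; -0.0393 0.1185 0.0967; -0.1595 0.0967 0.7614]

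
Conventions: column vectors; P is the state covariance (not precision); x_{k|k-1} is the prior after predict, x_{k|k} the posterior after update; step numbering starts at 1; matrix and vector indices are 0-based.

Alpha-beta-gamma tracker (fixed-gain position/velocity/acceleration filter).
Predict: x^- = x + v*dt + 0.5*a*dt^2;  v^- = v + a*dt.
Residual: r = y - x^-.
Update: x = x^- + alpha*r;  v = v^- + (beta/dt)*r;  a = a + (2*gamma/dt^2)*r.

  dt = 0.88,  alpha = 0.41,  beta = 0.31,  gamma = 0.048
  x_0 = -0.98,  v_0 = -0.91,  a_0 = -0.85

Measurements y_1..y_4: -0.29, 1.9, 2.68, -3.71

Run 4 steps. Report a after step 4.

a_post = -0.3354

step 1: x_pred=-2.1099  r=1.8199  x^+=-1.3638  v^+=-1.0169  a^+=-0.6244
step 2: x_pred=-2.5004  r=4.4004  x^+=-0.6962  v^+=-0.0162  a^+=-0.0789
step 3: x_pred=-0.7410  r=3.4210  x^+=0.6616  v^+=1.1195  a^+=0.3452
step 4: x_pred=1.7804  r=-5.4904  x^+=-0.4707  v^+=-0.5108  a^+=-0.3354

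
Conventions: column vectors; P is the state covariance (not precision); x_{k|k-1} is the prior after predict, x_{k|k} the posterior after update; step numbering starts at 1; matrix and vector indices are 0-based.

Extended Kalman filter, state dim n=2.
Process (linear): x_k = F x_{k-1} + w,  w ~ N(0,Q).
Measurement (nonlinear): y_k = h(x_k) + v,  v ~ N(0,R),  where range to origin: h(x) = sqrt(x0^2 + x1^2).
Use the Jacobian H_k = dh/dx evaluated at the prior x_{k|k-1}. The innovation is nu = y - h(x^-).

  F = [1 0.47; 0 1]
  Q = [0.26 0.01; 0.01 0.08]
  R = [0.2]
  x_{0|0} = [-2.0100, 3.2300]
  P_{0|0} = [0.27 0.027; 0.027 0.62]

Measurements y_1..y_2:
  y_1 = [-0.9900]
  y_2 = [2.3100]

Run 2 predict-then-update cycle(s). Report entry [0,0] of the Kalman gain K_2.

K[0,0] = -0.8312

step 1: x^-=[-0.4919, 3.2300]  P^-=[0.6923 0.3284; 0.3284 0.7000]  H_jac=[-0.1506 0.9886]  S=[0.8021]  K=[0.2748; 0.8012]  nu=[-4.2572]  x^+=[-1.6619, -0.1807]  P^+=[0.6318 0.1518; 0.1518 0.1852]
step 2: x^-=[-1.7468, -0.1807]  P^-=[1.0754 0.2489; 0.2489 0.2652]  H_jac=[-0.9947 -0.1029]  S=[1.3177]  K=[-0.8312; -0.2086]  nu=[0.5539]  x^+=[-2.2072, -0.2962]  P^+=[0.1650 0.0204; 0.0204 0.2079]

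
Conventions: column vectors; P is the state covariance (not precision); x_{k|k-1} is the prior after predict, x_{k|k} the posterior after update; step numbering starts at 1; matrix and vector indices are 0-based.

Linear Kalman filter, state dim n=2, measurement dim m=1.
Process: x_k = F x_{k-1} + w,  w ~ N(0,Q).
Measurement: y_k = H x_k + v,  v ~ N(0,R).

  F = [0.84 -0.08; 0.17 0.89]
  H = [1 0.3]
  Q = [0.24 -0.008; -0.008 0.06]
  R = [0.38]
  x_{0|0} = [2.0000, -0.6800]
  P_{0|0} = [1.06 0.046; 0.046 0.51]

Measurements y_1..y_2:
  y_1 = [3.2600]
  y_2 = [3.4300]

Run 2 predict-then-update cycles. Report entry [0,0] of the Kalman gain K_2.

K[0,0] = 0.5188

step 1: x^-=[1.7344, -0.2652]  P^-=[0.9850 0.1408; 0.1408 0.5085]  S=[1.4953]  K=[0.6870; 0.1962]  nu=[1.6052]  x^+=[2.8372, 0.0497]  P^+=[0.2793 -0.0607; -0.0607 0.4510]
step 2: x^-=[2.3792, 0.5266]  P^-=[0.4481 -0.0448; -0.0448 0.4069]  S=[0.8378]  K=[0.5188; 0.0922]  nu=[0.8928]  x^+=[2.8424, 0.6089]  P^+=[0.2226 -0.0849; -0.0849 0.3998]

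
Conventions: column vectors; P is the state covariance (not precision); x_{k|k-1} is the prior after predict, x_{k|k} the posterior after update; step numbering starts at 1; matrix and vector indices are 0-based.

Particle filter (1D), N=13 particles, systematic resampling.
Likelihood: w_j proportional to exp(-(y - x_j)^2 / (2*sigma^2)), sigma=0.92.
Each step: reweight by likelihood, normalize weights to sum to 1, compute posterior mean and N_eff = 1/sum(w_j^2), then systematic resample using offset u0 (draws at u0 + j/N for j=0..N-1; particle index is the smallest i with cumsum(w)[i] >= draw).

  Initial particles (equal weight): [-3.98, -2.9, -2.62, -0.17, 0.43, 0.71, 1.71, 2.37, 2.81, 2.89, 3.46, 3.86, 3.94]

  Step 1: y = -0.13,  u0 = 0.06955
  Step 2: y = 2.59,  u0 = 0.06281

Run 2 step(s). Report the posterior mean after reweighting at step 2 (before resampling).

step 1: w=[0.0001, 0.0040, 0.0095, 0.3704, 0.3081, 0.2444, 0.0502, 0.0092, 0.0022, 0.0017, 0.0002, 0.0000, 0.0000]  mean=0.3260  Neff=3.3951  idx=[3, 3, 3, 3, 3, 4, 4, 4, 4, 5, 5, 5, 7]
step 2: w=[0.0067, 0.0067, 0.0067, 0.0067, 0.0067, 0.0384, 0.0384, 0.0384, 0.0384, 0.0750, 0.0750, 0.0750, 0.5878]  mean=1.6131  Neff=2.7138  idx=[5, 7, 9, 10, 11, 12, 12, 12, 12, 12, 12, 12, 12]

post_mean = 1.6131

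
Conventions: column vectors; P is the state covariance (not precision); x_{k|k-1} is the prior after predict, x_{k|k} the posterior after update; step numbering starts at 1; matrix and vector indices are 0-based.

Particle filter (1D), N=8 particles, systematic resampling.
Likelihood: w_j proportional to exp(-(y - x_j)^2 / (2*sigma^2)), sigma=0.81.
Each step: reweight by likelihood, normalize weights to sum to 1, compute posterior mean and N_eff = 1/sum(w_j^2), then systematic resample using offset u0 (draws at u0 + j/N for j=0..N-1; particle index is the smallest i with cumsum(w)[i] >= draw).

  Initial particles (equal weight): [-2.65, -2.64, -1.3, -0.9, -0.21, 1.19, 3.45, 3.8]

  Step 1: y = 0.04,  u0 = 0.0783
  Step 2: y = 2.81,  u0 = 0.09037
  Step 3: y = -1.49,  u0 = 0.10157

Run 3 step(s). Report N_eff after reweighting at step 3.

N_eff = 8.0000

step 1: w=[0.0019, 0.0020, 0.1217, 0.2439, 0.4559, 0.1745, 0.0001, 0.0000]  mean=-0.2759  Neff=3.1990  idx=[2, 3, 3, 4, 4, 4, 5, 5]
step 2: w=[0.0000, 0.0001, 0.0001, 0.0035, 0.0035, 0.0035, 0.4946, 0.4946]  mean=1.1748  Neff=2.0434  idx=[6, 6, 6, 6, 7, 7, 7, 7]
step 3: w=[0.1250, 0.1250, 0.1250, 0.1250, 0.1250, 0.1250, 0.1250, 0.1250]  mean=1.1900  Neff=8.0000  idx=[0, 1, 2, 3, 4, 5, 6, 7]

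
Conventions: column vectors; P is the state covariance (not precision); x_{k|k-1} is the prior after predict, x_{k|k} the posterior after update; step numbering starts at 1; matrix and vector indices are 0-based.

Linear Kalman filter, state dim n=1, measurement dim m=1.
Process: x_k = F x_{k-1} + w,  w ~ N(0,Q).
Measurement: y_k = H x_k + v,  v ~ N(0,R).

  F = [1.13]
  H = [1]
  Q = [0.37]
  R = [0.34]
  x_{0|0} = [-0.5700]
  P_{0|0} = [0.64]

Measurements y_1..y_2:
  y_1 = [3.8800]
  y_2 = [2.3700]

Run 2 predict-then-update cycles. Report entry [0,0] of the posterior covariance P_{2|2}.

P_post[0,0] = 0.2296

step 1: x^-=[-0.6441]  P^-=[1.1872]  S=[1.5272]  K=[0.7774]  nu=[4.5241]  x^+=[2.8728]  P^+=[0.2643]
step 2: x^-=[3.2463]  P^-=[0.7075]  S=[1.0475]  K=[0.6754]  nu=[-0.8763]  x^+=[2.6544]  P^+=[0.2296]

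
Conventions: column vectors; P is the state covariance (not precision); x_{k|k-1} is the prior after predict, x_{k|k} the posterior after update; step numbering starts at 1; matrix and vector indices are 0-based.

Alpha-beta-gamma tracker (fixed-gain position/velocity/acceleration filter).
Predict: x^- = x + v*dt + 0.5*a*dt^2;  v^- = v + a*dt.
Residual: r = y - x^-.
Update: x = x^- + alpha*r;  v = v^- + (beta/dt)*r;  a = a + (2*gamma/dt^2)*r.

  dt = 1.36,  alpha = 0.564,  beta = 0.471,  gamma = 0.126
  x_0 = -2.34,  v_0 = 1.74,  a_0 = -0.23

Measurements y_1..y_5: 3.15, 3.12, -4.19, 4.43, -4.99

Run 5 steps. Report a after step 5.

step 1: x_pred=-0.1863  r=3.3363  x^+=1.6954  v^+=2.5826  a^+=0.2246
step 2: x_pred=5.4154  r=-2.2954  x^+=4.1208  v^+=2.0931  a^+=-0.0882
step 3: x_pred=6.8858  r=-11.0758  x^+=0.6391  v^+=-1.8627  a^+=-1.5972
step 4: x_pred=-3.3713  r=7.8013  x^+=1.0286  v^+=-1.3331  a^+=-0.5343
step 5: x_pred=-1.2786  r=-3.7114  x^+=-3.3718  v^+=-3.3452  a^+=-1.0400

a_post = -1.0400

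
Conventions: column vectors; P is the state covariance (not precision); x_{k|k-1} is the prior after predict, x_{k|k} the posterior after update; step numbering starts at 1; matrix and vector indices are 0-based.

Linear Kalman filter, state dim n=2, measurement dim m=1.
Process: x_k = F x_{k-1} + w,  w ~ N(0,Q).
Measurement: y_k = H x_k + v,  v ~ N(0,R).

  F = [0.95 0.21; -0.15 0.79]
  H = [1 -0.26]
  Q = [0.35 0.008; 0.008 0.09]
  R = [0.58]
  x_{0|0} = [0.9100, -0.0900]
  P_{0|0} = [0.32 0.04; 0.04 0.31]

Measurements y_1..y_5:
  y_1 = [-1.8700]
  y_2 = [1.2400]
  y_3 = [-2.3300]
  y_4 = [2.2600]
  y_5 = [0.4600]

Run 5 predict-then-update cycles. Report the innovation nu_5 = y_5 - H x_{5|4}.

step 1: x^-=[0.8456, -0.2076]  P^-=[0.6684 0.0426; 0.0426 0.2812]  S=[1.2453]  K=[0.5279; -0.0245]  nu=[-2.7696]  x^+=[-0.6164, -0.1397]  P^+=[0.3214 0.0587; 0.0587 0.2804]
step 2: x^-=[-0.6149, -0.0179]  P^-=[0.6759 0.0509; 0.0509 0.2583]  S=[1.2469]  K=[0.5314; -0.0130]  nu=[1.8502]  x^+=[0.3684, -0.0420]  P^+=[0.3237 0.0596; 0.0596 0.2581]
step 3: x^-=[0.3412, -0.0885]  P^-=[0.6773 0.0475; 0.0475 0.2443]  S=[1.2491]  K=[0.5323; -0.0128]  nu=[-2.6942]  x^+=[-1.0931, -0.0540]  P^+=[0.3233 0.0560; 0.0560 0.2441]
step 4: x^-=[-1.0497, 0.1213]  P^-=[0.6749 0.0427; 0.0427 0.2363]  S=[1.2487]  K=[0.5316; -0.0150]  nu=[3.3413]  x^+=[0.7265, 0.0712]  P^+=[0.3220 0.0527; 0.0527 0.2360]
step 5: x^-=[0.7051, -0.0527]  P^-=[0.6721 0.0391; 0.0391 0.2321]  S=[1.2474]  K=[0.5306; -0.0170]  nu=[-0.2589]  x^+=[0.5678, -0.0483]  P^+=[0.3209 0.0504; 0.0504 0.2317]

innov = [-0.2589]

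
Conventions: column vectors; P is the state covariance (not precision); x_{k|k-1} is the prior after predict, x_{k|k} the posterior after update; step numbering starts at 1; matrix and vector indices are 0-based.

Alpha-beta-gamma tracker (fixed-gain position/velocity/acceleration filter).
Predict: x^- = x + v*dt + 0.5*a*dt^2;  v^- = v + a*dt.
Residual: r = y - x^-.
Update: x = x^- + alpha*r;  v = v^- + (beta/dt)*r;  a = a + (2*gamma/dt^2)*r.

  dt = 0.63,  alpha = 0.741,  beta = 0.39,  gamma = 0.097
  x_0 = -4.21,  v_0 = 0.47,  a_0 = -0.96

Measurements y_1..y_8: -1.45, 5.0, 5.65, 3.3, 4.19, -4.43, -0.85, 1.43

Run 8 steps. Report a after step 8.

a_post = 0.5987

step 1: x_pred=-4.1044  r=2.6544  x^+=-2.1375  v^+=1.5084  a^+=0.3374
step 2: x_pred=-1.1202  r=6.1202  x^+=3.4149  v^+=5.5097  a^+=3.3289
step 3: x_pred=7.5466  r=-1.8966  x^+=6.1412  v^+=6.4329  a^+=2.4019
step 4: x_pred=10.6706  r=-7.3706  x^+=5.2090  v^+=3.3833  a^+=-1.2007
step 5: x_pred=7.1022  r=-2.9122  x^+=4.9443  v^+=0.8241  a^+=-2.6242
step 6: x_pred=4.9426  r=-9.3726  x^+=-2.0025  v^+=-6.6313  a^+=-7.2054
step 7: x_pred=-7.6101  r=6.7601  x^+=-2.6009  v^+=-6.9859  a^+=-3.9012
step 8: x_pred=-7.7762  r=9.2062  x^+=-0.9544  v^+=-3.7446  a^+=0.5987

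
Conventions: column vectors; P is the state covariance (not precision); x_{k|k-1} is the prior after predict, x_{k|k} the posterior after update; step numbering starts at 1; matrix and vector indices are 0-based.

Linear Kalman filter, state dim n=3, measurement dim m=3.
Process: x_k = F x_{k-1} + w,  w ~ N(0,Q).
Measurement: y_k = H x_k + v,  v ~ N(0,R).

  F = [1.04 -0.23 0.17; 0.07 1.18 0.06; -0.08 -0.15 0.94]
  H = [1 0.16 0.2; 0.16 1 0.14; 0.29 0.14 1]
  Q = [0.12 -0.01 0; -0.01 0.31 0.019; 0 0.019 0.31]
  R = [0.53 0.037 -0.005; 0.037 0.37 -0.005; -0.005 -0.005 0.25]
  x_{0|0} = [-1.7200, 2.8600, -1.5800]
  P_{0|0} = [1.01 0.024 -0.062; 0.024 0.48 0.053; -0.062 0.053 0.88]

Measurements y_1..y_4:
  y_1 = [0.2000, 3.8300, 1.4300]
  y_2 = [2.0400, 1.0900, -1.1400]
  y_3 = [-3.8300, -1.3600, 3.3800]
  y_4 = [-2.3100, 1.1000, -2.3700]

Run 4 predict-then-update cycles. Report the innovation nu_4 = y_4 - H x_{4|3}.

innov = [-1.2406, 0.7180, -3.9820]

step 1: x^-=[-2.7152, 3.1596, -1.7766]  P^-=[1.2257 -0.0234 -0.0027; -0.0234 0.9974 0.0300; -0.0027 0.0300 1.0998]  S=[1.8186 0.4057 0.5911; 0.4057 1.4211 0.3682; 0.5911 0.3682 1.4773]  K=[0.6953 -0.0710 -0.0240; -0.0712 0.7339 -0.0442; -0.1316 -0.0432 0.8102]  nu=[2.7650, 1.3536, 3.5517]  x^+=[-0.9740, 3.7992, 0.6785]  P^+=[0.3971 -0.0475 -0.1176; -0.0475 0.2824 -0.0401; -0.1176 -0.0401 0.2431]
step 2: x^-=[-1.7715, 4.4556, 0.1458]  P^-=[0.5557 -0.1290 -0.0816; -0.1290 0.6915 -0.0658; -0.0816 -0.0658 0.5616]  S=[1.0478 0.0913 0.1612; 0.0913 1.0233 0.0724; 0.1612 0.0724 0.7957]  K=[0.5059 -0.0943 -0.0166; -0.0794 0.6573 -0.0518; -0.0825 -0.0414 0.6850]  nu=[3.0694, -3.1026, -1.3959]  x^+=[0.0971, 2.2450, -0.9353]  P^+=[0.2895 -0.0508 -0.0830; -0.0508 0.2538 -0.0366; -0.0830 -0.0366 0.2011]
step 3: x^-=[-0.5744, 2.5998, -1.2237]  P^-=[0.4501 -0.1303 -0.0474; -0.1303 0.6512 -0.0563; -0.0474 -0.0563 0.5168]  S=[0.9532 0.0734 0.1585; 0.0734 0.9833 0.0718; 0.1585 0.0718 0.7636]  K=[0.4478 -0.0995 0.0014; -0.0808 0.6426 -0.0474; -0.0584 -0.0355 0.6640]  nu=[-3.4269, -3.6966, 4.4063]  x^+=[-1.7349, 0.2922, 2.0332]  P^+=[0.2556 -0.0516 -0.0683; -0.0516 0.2481 -0.0344; -0.0683 -0.0344 0.1911]
step 4: x^-=[-1.5259, 0.3453, 2.0062]  P^-=[0.4183 -0.1308 -0.0326; -0.1308 0.6434 -0.0522; -0.0326 -0.0522 0.5048]  S=[0.9267 0.0697 0.1630; 0.0697 0.9761 0.0745; 0.1630 0.0745 0.7585]  K=[0.4275 -0.1014 0.0109; -0.0814 0.6395 -0.0454; -0.0483 -0.0332 0.6571]  nu=[-1.2406, 0.7180, -3.9820]  x^+=[-2.1726, 1.0863, -0.5743]  P^+=[0.2435 -0.0520 -0.0622; -0.0520 0.2469 -0.0336; -0.0622 -0.0336 0.1874]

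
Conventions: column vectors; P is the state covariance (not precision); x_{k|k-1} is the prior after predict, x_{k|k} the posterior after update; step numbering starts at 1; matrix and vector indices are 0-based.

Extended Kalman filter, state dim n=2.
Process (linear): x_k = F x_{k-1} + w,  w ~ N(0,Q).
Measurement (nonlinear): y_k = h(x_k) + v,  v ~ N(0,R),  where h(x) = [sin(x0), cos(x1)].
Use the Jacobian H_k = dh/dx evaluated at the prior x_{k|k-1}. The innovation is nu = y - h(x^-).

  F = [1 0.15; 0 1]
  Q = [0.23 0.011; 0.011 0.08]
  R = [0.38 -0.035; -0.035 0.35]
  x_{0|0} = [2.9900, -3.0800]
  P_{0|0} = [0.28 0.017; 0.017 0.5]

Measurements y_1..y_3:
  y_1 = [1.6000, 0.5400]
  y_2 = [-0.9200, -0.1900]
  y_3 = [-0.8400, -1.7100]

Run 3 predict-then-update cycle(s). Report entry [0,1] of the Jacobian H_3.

step 1: x^-=[2.5280, -3.0800]  P^-=[0.5263 0.1030; 0.1030 0.5800]  H_jac=[-0.8176 0.0000; 0.0000 0.0616]  S=[0.7318 -0.0402; -0.0402 0.3522]  K=[-0.5907 -0.0494; -0.1102 0.0888]  nu=[1.0242, 1.5381]  x^+=[1.8470, -3.0563]  P^+=[0.2724 0.0550; 0.0550 0.5676]
step 2: x^-=[1.3886, -3.0563]  P^-=[0.5317 0.1511; 0.1511 0.6476]  H_jac=[0.1812 0.0000; 0.0000 0.0852]  S=[0.3975 -0.0327; -0.0327 0.3547]  K=[0.2473 0.0591; 0.0823 0.1631]  nu=[-1.9034, 0.8064]  x^+=[0.9655, -3.0814]  P^+=[0.5071 0.1411; 0.1411 0.6363]
step 3: x^-=[0.5032, -3.0814]  P^-=[0.7938 0.2476; 0.2476 0.7163]  H_jac=[0.8760 0.0000; 0.0000 0.0601]  S=[0.9892 -0.0220; -0.0220 0.3526]  K=[0.7049 0.0861; 0.2223 0.1360]  nu=[-1.3223, -0.7118]  x^+=[-0.4901, -3.4721]  P^+=[0.3023 0.0910; 0.0910 0.6622]

H_jac[0,1] = 0.0000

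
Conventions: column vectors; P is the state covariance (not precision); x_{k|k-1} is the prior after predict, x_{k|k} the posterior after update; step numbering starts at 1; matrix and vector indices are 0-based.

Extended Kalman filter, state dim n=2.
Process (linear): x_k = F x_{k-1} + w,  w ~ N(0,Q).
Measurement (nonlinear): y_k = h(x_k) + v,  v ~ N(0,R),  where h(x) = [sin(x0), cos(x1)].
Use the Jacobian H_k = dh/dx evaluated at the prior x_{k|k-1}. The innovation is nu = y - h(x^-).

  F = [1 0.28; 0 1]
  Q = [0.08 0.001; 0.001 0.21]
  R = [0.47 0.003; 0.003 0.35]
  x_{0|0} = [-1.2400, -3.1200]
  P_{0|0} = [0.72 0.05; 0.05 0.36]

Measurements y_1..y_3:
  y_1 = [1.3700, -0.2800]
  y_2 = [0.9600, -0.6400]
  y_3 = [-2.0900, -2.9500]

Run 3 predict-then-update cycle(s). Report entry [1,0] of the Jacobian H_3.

H_jac[1,0] = 0.0000

step 1: x^-=[-2.1136, -3.1200]  P^-=[0.8562 0.1518; 0.1518 0.5700]  H_jac=[-0.5165 0.0000; 0.0000 0.0216]  S=[0.6985 0.0013; 0.0013 0.3503]  K=[-0.6332 0.0117; -0.1123 0.0356]  nu=[2.2263, 0.7198]  x^+=[-3.5149, -3.3445]  P^+=[0.5761 0.1020; 0.1020 0.5608]
step 2: x^-=[-4.4514, -3.3445]  P^-=[0.7572 0.2600; 0.2600 0.7708]  H_jac=[-0.2581 0.0000; 0.0000 -0.2015]  S=[0.5204 0.0165; 0.0165 0.3813]  K=[-0.3716 -0.1213; -0.1162 -0.4023]  nu=[-0.0061, 0.3395]  x^+=[-4.4903, -3.4803]  P^+=[0.6782 0.2162; 0.2162 0.7005]
step 3: x^-=[-5.4648, -3.4803]  P^-=[0.9342 0.4134; 0.4134 0.9105]  H_jac=[0.6834 0.0000; 0.0000 -0.3323]  S=[0.9063 -0.0909; -0.0909 0.4505]  K=[0.6878 -0.1662; 0.2494 -0.6212]  nu=[-2.8201, -2.0068]  x^+=[-7.0709, -2.9370]  P^+=[0.4723 0.1688; 0.1688 0.6521]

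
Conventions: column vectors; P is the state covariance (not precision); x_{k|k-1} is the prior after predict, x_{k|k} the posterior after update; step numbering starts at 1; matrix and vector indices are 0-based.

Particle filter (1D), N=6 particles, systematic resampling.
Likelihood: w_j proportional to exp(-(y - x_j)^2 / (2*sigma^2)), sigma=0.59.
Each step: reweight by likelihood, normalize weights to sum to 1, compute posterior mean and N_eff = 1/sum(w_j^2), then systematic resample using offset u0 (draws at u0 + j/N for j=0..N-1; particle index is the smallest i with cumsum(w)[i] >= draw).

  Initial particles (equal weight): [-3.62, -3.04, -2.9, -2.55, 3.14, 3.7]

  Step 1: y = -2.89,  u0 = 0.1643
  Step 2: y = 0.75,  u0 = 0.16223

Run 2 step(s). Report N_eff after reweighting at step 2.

N_eff = 2.1494

step 1: w=[0.1418, 0.2952, 0.3048, 0.2582, 0.0000, 0.0000]  mean=-2.9530  Neff=3.7478  idx=[1, 1, 2, 2, 3, 3]
step 2: w=[0.0033, 0.0033, 0.0146, 0.0146, 0.4821, 0.4821]  mean=-2.5635  Neff=2.1494  idx=[4, 4, 4, 5, 5, 5]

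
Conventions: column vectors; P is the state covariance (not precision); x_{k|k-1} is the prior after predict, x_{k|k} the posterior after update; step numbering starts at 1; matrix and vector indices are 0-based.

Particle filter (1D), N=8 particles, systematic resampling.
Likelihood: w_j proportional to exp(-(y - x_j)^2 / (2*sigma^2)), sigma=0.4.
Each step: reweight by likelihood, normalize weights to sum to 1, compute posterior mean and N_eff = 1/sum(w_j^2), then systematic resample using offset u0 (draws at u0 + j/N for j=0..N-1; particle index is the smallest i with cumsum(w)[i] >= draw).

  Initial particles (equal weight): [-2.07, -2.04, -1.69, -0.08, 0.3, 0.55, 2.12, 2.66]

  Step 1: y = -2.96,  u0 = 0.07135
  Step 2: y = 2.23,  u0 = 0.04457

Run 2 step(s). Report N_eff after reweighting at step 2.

step 1: w=[0.5206, 0.4394, 0.0400, 0.0000, 0.0000, 0.0000, 0.0000, 0.0000]  mean=-2.0416  Neff=2.1475  idx=[0, 0, 0, 0, 1, 1, 1, 1]
step 2: w=[0.0773, 0.0773, 0.0773, 0.0773, 0.1727, 0.1727, 0.1727, 0.1727]  mean=-2.0493  Neff=6.9840  idx=[0, 2, 3, 4, 5, 6, 6, 7]

N_eff = 6.9840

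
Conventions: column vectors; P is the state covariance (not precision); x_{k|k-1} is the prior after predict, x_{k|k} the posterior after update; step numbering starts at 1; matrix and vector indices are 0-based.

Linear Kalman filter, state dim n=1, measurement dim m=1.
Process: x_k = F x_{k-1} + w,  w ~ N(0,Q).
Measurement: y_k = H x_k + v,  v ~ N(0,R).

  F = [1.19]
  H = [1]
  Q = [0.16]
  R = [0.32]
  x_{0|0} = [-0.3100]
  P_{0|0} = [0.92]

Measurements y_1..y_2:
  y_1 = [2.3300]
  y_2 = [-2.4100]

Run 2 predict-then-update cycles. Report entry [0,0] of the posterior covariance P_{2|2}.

P_post[0,0] = 0.1998

step 1: x^-=[-0.3689]  P^-=[1.4628]  S=[1.7828]  K=[0.8205]  nu=[2.6989]  x^+=[1.8456]  P^+=[0.2626]
step 2: x^-=[2.1962]  P^-=[0.5318]  S=[0.8518]  K=[0.6243]  nu=[-4.6062]  x^+=[-0.6796]  P^+=[0.1998]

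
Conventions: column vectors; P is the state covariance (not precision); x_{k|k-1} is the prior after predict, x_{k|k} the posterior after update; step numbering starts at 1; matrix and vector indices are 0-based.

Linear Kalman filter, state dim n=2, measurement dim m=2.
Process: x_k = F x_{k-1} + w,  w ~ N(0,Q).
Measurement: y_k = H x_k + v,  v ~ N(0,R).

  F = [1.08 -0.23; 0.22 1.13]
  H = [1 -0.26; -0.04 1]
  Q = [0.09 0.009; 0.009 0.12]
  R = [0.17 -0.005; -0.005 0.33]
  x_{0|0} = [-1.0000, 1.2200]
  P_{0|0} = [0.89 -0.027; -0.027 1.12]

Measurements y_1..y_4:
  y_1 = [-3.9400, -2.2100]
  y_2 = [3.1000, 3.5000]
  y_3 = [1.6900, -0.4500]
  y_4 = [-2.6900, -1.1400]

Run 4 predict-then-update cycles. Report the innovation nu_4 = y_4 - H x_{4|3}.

innov = [-3.8042, -1.3706]

step 1: x^-=[-1.3606, 1.1586]  P^-=[1.2008 -0.1022; -0.1022 1.5798]  S=[1.5307 -0.5670; -0.5670 1.9199]  K=[0.8678 0.1780; -0.0331 0.8152]  nu=[-2.2782, -3.4230]  x^+=[-3.9470, -1.5564]  P^+=[0.1625 0.0609; 0.0609 0.2716]
step 2: x^-=[-3.9048, -2.6271]  P^-=[0.2636 0.0483; 0.0483 0.5050]  S=[0.4426 -0.0981; -0.0981 0.8315]  K=[0.5927 0.1153; -0.0550 0.5985]  nu=[6.3217, 5.9709]  x^+=[0.5305, 0.5988]  P^+=[0.1105 0.0395; 0.0395 0.1994]
step 3: x^-=[0.4352, 0.7934]  P^-=[0.2098 0.0296; 0.0296 0.3995]  S=[0.3914 -0.0873; -0.0873 0.7275]  K=[0.5372 0.0937; -0.0694 0.5392]  nu=[1.4611, -1.2260]  x^+=[1.1052, 0.0309]  P^+=[0.0992 0.0322; 0.0322 0.1796]
step 4: x^-=[1.1865, 0.2781]  P^-=[0.1992 0.0236; 0.0236 0.3701]  S=[0.3820 -0.0854; -0.0854 0.6986]  K=[0.5249 0.0865; -0.0741 0.5194]  nu=[-3.8042, -1.3706]  x^+=[-0.9287, -0.1519]  P^+=[0.0965 0.0298; 0.0298 0.1730]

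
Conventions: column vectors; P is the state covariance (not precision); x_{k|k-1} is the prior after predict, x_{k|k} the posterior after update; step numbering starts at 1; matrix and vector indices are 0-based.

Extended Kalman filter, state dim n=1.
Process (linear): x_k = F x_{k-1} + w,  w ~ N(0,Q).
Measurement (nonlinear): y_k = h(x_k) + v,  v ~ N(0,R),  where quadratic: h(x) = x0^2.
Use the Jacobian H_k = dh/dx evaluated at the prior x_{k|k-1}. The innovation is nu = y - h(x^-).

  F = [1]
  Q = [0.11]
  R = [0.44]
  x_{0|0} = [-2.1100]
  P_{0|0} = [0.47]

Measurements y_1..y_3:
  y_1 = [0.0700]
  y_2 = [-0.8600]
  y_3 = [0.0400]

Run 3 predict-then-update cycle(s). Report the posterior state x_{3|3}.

step 1: x^-=[-2.1100]  P^-=[0.5800]  H_jac=[-4.2200]  S=[10.7689]  K=[-0.2273]  nu=[-4.3821]  x^+=[-1.1140]  P^+=[0.0237]
step 2: x^-=[-1.1140]  P^-=[0.1337]  H_jac=[-2.2280]  S=[1.1037]  K=[-0.2699]  nu=[-2.1010]  x^+=[-0.5470]  P^+=[0.0533]
step 3: x^-=[-0.5470]  P^-=[0.1633]  H_jac=[-1.0939]  S=[0.6354]  K=[-0.2811]  nu=[-0.2592]  x^+=[-0.4741]  P^+=[0.1131]

x_post = [-0.4741]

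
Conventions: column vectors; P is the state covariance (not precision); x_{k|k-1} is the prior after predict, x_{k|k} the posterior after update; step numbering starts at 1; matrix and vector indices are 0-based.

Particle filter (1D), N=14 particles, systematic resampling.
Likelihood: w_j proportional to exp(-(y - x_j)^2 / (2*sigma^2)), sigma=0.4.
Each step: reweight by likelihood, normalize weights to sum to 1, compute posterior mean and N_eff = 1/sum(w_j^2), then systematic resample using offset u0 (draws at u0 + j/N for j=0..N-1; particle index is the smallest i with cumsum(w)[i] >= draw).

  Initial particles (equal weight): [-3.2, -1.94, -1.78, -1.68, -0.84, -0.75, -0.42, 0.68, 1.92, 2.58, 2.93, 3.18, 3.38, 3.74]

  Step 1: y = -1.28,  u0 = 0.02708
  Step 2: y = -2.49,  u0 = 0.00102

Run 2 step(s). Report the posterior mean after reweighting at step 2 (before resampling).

step 1: w=[0.0000, 0.1076, 0.1922, 0.2547, 0.2293, 0.1745, 0.0416, 0.0000, 0.0000, 0.0000, 0.0000, 0.0000, 0.0000, 0.0000]  mean=-1.3198  Neff=5.0463  idx=[1, 1, 2, 2, 3, 3, 3, 3, 4, 4, 4, 5, 5, 5]
step 2: w=[0.2277, 0.2277, 0.1213, 0.1213, 0.0754, 0.0754, 0.0754, 0.0754, 0.0001, 0.0001, 0.0001, 0.0000, 0.0000, 0.0000]  mean=-1.8222  Neff=6.4174  idx=[0, 0, 0, 0, 1, 1, 1, 2, 2, 3, 4, 5, 6, 7]

post_mean = -1.8222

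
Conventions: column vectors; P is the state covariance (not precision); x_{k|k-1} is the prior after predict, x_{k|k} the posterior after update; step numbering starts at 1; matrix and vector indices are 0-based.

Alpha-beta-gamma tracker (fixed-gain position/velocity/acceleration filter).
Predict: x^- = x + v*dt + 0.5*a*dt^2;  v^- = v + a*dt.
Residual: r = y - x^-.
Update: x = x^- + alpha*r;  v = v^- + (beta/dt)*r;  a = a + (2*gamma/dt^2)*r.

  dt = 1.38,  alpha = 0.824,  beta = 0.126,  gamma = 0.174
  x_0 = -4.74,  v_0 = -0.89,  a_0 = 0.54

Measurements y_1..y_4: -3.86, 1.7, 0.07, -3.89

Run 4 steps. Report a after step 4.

a_post = -1.0325

step 1: x_pred=-5.4540  r=1.5940  x^+=-4.1405  v^+=0.0007  a^+=0.8313
step 2: x_pred=-3.3480  r=5.0480  x^+=0.8116  v^+=1.6088  a^+=1.7537
step 3: x_pred=4.7016  r=-4.6316  x^+=0.8852  v^+=3.6061  a^+=0.9074
step 4: x_pred=6.7255  r=-10.6155  x^+=-2.0217  v^+=3.8890  a^+=-1.0325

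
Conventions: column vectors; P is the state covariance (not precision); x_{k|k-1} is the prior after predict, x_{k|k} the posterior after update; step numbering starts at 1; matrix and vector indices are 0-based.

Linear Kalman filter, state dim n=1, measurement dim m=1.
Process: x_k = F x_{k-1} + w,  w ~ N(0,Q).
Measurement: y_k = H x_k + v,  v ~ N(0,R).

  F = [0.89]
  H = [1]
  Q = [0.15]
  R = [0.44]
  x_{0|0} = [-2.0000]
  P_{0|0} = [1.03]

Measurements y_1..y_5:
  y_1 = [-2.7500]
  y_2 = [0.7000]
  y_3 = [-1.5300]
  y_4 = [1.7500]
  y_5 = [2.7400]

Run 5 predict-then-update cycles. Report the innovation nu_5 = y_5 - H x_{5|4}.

step 1: x^-=[-1.7800]  P^-=[0.9659]  S=[1.4059]  K=[0.6870]  nu=[-0.9700]  x^+=[-2.4464]  P^+=[0.3023]
step 2: x^-=[-2.1773]  P^-=[0.3894]  S=[0.8294]  K=[0.4695]  nu=[2.8773]  x^+=[-0.8263]  P^+=[0.2066]
step 3: x^-=[-0.7354]  P^-=[0.3136]  S=[0.7536]  K=[0.4162]  nu=[-0.7946]  x^+=[-1.0661]  P^+=[0.1831]
step 4: x^-=[-0.9488]  P^-=[0.2950]  S=[0.7350]  K=[0.4014]  nu=[2.6988]  x^+=[0.1345]  P^+=[0.1766]
step 5: x^-=[0.1197]  P^-=[0.2899]  S=[0.7299]  K=[0.3972]  nu=[2.6203]  x^+=[1.1604]  P^+=[0.1748]

innov = [2.6203]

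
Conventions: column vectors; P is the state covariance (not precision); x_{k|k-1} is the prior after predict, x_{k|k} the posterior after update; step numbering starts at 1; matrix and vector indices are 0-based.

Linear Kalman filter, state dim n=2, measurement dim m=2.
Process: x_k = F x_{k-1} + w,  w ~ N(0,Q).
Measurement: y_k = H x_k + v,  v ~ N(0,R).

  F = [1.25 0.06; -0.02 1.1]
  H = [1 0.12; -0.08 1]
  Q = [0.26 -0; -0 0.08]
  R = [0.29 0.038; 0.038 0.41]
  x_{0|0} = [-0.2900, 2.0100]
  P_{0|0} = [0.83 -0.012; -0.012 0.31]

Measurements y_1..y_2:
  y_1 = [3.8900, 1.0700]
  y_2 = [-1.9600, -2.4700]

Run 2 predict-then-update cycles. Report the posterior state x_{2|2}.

x_post = [0.1159, -0.1843]

step 1: x^-=[-0.2419, 2.2168]  P^-=[1.5562 -0.0168; -0.0168 0.4560]  S=[1.8487 -0.0484; -0.0484 0.8786]  K=[0.8377 -0.1147; 0.0342 0.5224]  nu=[3.8659, -1.1662]  x^+=[3.1301, 1.7398]  P^+=[0.2381 0.0039; 0.0039 0.2158]
step 2: x^-=[4.0171, 1.8512]  P^-=[0.6334 0.0136; 0.0136 0.3410]  S=[0.9316 0.0417; 0.0417 0.7529]  K=[0.6856 -0.0872; 0.0384 0.4494]  nu=[-6.1992, -3.9999]  x^+=[0.1159, -0.1843]  P^+=[0.1948 0.0059; 0.0059 0.1862]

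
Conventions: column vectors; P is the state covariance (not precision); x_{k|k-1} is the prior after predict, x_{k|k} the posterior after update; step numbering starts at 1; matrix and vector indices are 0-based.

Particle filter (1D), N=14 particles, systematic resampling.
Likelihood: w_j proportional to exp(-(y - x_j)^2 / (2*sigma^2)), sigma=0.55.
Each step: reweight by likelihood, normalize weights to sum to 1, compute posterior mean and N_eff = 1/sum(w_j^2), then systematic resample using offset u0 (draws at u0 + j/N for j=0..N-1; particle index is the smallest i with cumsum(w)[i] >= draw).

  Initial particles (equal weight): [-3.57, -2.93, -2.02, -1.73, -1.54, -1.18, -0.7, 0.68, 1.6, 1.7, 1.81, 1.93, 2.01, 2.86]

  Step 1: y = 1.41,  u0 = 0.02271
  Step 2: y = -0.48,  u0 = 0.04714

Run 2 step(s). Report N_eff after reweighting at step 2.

N_eff = 2.0757

step 1: w=[0.0000, 0.0000, 0.0000, 0.0000, 0.0000, 0.0000, 0.0002, 0.0983, 0.2234, 0.2064, 0.1820, 0.1517, 0.1308, 0.0073]  mean=1.6810  Neff=5.6999  idx=[7, 7, 8, 8, 8, 9, 9, 9, 10, 10, 11, 11, 12, 12]
step 2: w=[0.4908, 0.4908, 0.0036, 0.0036, 0.0036, 0.0018, 0.0018, 0.0018, 0.0008, 0.0008, 0.0003, 0.0003, 0.0002, 0.0002]  mean=0.6982  Neff=2.0757  idx=[0, 0, 0, 0, 0, 0, 0, 1, 1, 1, 1, 1, 1, 1]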